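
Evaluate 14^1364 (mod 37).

26

Square-and-reduce mod 37: 14^1≡14, 14^2≡11, 14^4≡10, 14^8≡26, 14^16≡10, 14^32≡26, 14^64≡10, 14^128≡26, 14^256≡10, 14^512≡26, 14^1024≡10.
1364 = 4 + 16 + 64 + 256 + 1024, so 14^1364 ≡ 10·10·10·10·10 ≡ 26 (mod 37).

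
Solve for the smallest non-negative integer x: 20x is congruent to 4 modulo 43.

26

The inverse of 20 mod 43 is 28 (since 20·28 = 560 ≡ 1).
Multiplying both sides by 28: x ≡ 28·4 = 112 ≡ 26 (mod 43).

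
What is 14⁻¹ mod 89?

14·70 = 980 = 11·89 + 1, so 14⁻¹ ≡ 70 (mod 89).

70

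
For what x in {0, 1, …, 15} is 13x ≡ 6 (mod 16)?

14

13⁻¹ ≡ 5 (mod 16) because 13·5 = 65 = 4·16 + 1.
So x ≡ 5·6 = 30 ≡ 14 (mod 16).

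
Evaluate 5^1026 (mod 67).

9

Square-and-reduce mod 67: 5^1≡5, 5^2≡25, 5^4≡22, 5^8≡15, 5^16≡24, 5^32≡40, 5^64≡59, 5^128≡64, 5^256≡9, 5^512≡14, 5^1024≡62.
1026 = 2 + 1024, so 5^1026 ≡ 25·62 ≡ 9 (mod 67).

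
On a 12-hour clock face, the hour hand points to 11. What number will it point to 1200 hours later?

11

1200 mod 12 = 0 (since 100·12 = 1200).
11 + 0 → 11 on a 12-hour dial.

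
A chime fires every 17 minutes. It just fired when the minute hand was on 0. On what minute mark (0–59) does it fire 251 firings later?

251·17 = 4267.
4267 − 71·60 = 7, so 4267 ≡ 7 (mod 60).
(0 + 7) mod 60 = 7.

7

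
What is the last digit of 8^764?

Last digits of 8^n: 8, 4, 2, 6 (period 4).
764 leaves remainder 0 on division by 4, so 8^764 ends in 6.

6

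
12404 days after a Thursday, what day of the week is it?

12404 = 1772·7 + 0, so 12404 mod 7 = 0.
Thursday + 0 days → Thursday.

Thursday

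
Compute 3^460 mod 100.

By repeated squaring mod 100: 3^1≡3, 3^2≡9, 3^4≡81, 3^8≡61, 3^16≡21, 3^32≡41, 3^64≡81, 3^128≡61, 3^256≡21.
Since 460 = 4 + 8 + 64 + 128 + 256 in binary, 3^460 ≡ 81·61·81·61·21 ≡ 1 (mod 100).

1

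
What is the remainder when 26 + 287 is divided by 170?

Dividing 287 by 170 gives quotient 1 and remainder 117.
(26 + 117) mod 170 = 143.

143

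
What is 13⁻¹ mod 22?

22 = 1·13 + 9
13 = 1·9 + 4
9 = 2·4 + 1
4 = 4·1 + 0
Back-substituting gives 13·17 ≡ 1 (mod 22).

17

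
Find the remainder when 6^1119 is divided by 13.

Successive squares of 6 mod 13: 6^1≡6, 6^2≡10, 6^4≡9, 6^8≡3, 6^16≡9, 6^32≡3, 6^64≡9, 6^128≡3, 6^256≡9, 6^512≡3, 6^1024≡9.
Since 1119 = 1 + 2 + 4 + 8 + 16 + 64 + 1024 in binary, 6^1119 ≡ 6·10·9·3·9·9·9 ≡ 8 (mod 13).

8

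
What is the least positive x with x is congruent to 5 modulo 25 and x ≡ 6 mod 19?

x ≡ 6 (mod 19) gives x ∈ {6, 25, 44, 63, 82, 101, 120, 139, …}.
The first of these with x mod 25 = 5 is 405.

405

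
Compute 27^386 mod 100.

89

Successive squares of 27 mod 100: 27^1≡27, 27^2≡29, 27^4≡41, 27^8≡81, 27^16≡61, 27^32≡21, 27^64≡41, 27^128≡81, 27^256≡61.
386 = 2 + 128 + 256, so 27^386 ≡ 29·81·61 ≡ 89 (mod 100).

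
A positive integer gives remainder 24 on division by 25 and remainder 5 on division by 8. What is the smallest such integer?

149

x ≡ 5 (mod 8) gives x ∈ {5, 13, 21, 29, 37, 45, 53, 61, …}.
The first of these with x mod 25 = 24 is 149.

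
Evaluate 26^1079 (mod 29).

Square-and-reduce mod 29: 26^1≡26, 26^2≡9, 26^4≡23, 26^8≡7, 26^16≡20, 26^32≡23, 26^64≡7, 26^128≡20, 26^256≡23, 26^512≡7, 26^1024≡20.
1079 = 1 + 2 + 4 + 16 + 32 + 1024, so 26^1079 ≡ 26·9·23·20·23·20 ≡ 3 (mod 29).

3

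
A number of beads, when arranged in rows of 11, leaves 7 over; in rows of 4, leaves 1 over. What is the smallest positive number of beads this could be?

29

Since 4·3 ≡ 1 (mod 11), take x = 1 + 4·((7−1)·3 mod 11) = 1 + 4·7 = 29.
Check: 29 mod 11 = 7, 29 mod 4 = 1.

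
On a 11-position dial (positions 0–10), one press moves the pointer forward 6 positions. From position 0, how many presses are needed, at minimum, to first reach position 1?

11 = 1·6 + 5
6 = 1·5 + 1
5 = 5·1 + 0
Back-substituting gives 6·2 ≡ 1 (mod 11).

2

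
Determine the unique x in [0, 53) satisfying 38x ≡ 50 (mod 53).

The inverse of 38 mod 53 is 7 (since 38·7 = 266 ≡ 1).
So x ≡ 7·50 = 350 ≡ 32 (mod 53).

32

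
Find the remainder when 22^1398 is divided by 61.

34

Square-and-reduce mod 61: 22^1≡22, 22^2≡57, 22^4≡16, 22^8≡12, 22^16≡22, 22^32≡57, 22^64≡16, 22^128≡12, 22^256≡22, 22^512≡57, 22^1024≡16.
1398 = 2 + 4 + 16 + 32 + 64 + 256 + 1024, so 22^1398 ≡ 57·16·22·57·16·22·16 ≡ 34 (mod 61).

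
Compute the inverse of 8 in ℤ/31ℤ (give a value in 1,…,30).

31 = 3·8 + 7
8 = 1·7 + 1
7 = 7·1 + 0
Back-substituting gives 8·4 ≡ 1 (mod 31).

4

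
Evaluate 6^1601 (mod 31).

By repeated squaring mod 31: 6^1≡6, 6^2≡5, 6^4≡25, 6^8≡5, 6^16≡25, 6^32≡5, 6^64≡25, 6^128≡5, 6^256≡25, 6^512≡5, 6^1024≡25.
1601 = 1 + 64 + 512 + 1024, so 6^1601 ≡ 6·25·5·25 ≡ 26 (mod 31).

26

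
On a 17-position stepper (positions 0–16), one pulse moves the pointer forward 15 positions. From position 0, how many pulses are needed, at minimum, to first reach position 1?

17 = 1·15 + 2
15 = 7·2 + 1
2 = 2·1 + 0
Back-substituting gives 15·8 ≡ 1 (mod 17).

8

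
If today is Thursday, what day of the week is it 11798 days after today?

Sunday

Dividing 11798 by 7 gives quotient 1685 and remainder 3.
Thursday + 3 days → Sunday.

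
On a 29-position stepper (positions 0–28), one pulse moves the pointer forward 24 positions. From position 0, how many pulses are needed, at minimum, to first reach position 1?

23

29 = 1·24 + 5
24 = 4·5 + 4
5 = 1·4 + 1
4 = 4·1 + 0
Back-substituting gives 24·23 ≡ 1 (mod 29).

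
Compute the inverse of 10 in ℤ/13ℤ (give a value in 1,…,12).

13 = 1·10 + 3
10 = 3·3 + 1
3 = 3·1 + 0
Back-substituting gives 10·4 ≡ 1 (mod 13).

4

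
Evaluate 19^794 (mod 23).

Successive squares of 19 mod 23: 19^1≡19, 19^2≡16, 19^4≡3, 19^8≡9, 19^16≡12, 19^32≡6, 19^64≡13, 19^128≡8, 19^256≡18, 19^512≡2.
Since 794 = 2 + 8 + 16 + 256 + 512 in binary, 19^794 ≡ 16·9·12·18·2 ≡ 16 (mod 23).

16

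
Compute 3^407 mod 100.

By repeated squaring mod 100: 3^1≡3, 3^2≡9, 3^4≡81, 3^8≡61, 3^16≡21, 3^32≡41, 3^64≡81, 3^128≡61, 3^256≡21.
Since 407 = 1 + 2 + 4 + 16 + 128 + 256 in binary, 3^407 ≡ 3·9·81·21·61·21 ≡ 87 (mod 100).

87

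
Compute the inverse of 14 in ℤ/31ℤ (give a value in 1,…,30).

20

31 = 2·14 + 3
14 = 4·3 + 2
3 = 1·2 + 1
2 = 2·1 + 0
Back-substituting gives 14·20 ≡ 1 (mod 31).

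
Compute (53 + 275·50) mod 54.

275·50 = 13750.
13750 − 254·54 = 34, so 13750 ≡ 34 (mod 54).
(53 + 34) mod 54 = 33.

33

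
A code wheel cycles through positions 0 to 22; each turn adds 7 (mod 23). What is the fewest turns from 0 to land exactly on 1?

10

23 = 3·7 + 2
7 = 3·2 + 1
2 = 2·1 + 0
Back-substituting gives 7·10 ≡ 1 (mod 23).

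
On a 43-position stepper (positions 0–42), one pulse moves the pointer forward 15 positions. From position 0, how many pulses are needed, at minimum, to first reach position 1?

15·23 = 345 = 8·43 + 1, so 15⁻¹ ≡ 23 (mod 43).

23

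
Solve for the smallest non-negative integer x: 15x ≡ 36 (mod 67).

56

15⁻¹ ≡ 9 (mod 67) because 15·9 = 135 = 2·67 + 1.
Multiplying both sides by 9: x ≡ 9·36 = 324 ≡ 56 (mod 67).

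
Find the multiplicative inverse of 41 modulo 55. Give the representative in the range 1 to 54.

51

55 = 1·41 + 14
41 = 2·14 + 13
14 = 1·13 + 1
13 = 13·1 + 0
Back-substituting gives 41·51 ≡ 1 (mod 55).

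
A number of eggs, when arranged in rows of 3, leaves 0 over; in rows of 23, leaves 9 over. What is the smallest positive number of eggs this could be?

x ≡ 0 (mod 3) gives x ∈ {0, 3, 6, 9}.
The first of these with x mod 23 = 9 is 9.

9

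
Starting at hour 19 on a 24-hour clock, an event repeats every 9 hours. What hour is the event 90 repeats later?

13

90·9 = 810.
810 − 33·24 = 18, so 810 ≡ 18 (mod 24).
(19 + 18) mod 24 = 13.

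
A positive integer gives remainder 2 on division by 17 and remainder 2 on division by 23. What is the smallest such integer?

2

x ≡ 2 (mod 17) gives x ∈ {2}.
The first of these with x mod 23 = 2 is 2.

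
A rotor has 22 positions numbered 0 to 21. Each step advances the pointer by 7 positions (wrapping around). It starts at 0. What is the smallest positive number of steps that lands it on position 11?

7⁻¹ ≡ 19 (mod 22) because 7·19 = 133 = 6·22 + 1.
Multiplying both sides by 19: x ≡ 19·11 = 209 ≡ 11 (mod 22).
Check: 7·11 = 77 = 3·22 + 11.

11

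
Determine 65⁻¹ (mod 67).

33

67 = 1·65 + 2
65 = 32·2 + 1
2 = 2·1 + 0
Back-substituting gives 65·33 ≡ 1 (mod 67).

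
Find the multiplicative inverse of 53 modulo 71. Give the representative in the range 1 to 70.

71 = 1·53 + 18
53 = 2·18 + 17
18 = 1·17 + 1
17 = 17·1 + 0
Back-substituting gives 53·67 ≡ 1 (mod 71).

67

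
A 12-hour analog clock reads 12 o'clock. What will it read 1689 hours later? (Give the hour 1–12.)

9

1689 − 140·12 = 9, so 1689 ≡ 9 (mod 12).
12 + 9 → 9 on a 12-hour dial.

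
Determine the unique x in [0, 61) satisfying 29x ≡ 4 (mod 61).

29⁻¹ ≡ 40 (mod 61) because 29·40 = 1160 = 19·61 + 1.
So x ≡ 40·4 = 160 ≡ 38 (mod 61).
Check: 29·38 = 1102 = 18·61 + 4.

38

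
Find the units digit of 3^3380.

The units digit of 3^n cycles with period 4: 3, 9, 7, 1, …
3380 mod 4 = 0, so the last digit matches 3^4 = 1.

1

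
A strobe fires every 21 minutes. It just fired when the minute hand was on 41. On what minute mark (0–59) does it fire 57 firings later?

57·21 = 1197.
1197 mod 60 = 57 (since 19·60 = 1140).
(41 + 57) mod 60 = 38.

38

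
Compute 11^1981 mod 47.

15

Square-and-reduce mod 47: 11^1≡11, 11^2≡27, 11^4≡24, 11^8≡12, 11^16≡3, 11^32≡9, 11^64≡34, 11^128≡28, 11^256≡32, 11^512≡37, 11^1024≡6.
1981 = 1 + 4 + 8 + 16 + 32 + 128 + 256 + 512 + 1024, so 11^1981 ≡ 11·24·12·3·9·28·32·37·6 ≡ 15 (mod 47).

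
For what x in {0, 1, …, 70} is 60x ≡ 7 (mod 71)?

60⁻¹ ≡ 58 (mod 71) because 60·58 = 3480 = 49·71 + 1.
So x ≡ 58·7 = 406 ≡ 51 (mod 71).

51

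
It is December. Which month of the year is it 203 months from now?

203 = 16·12 + 11, so 203 mod 12 = 11.
December + 11 months → November.

November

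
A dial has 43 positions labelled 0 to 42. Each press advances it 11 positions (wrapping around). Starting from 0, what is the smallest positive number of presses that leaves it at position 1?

4

43 = 3·11 + 10
11 = 1·10 + 1
10 = 10·1 + 0
Back-substituting gives 11·4 ≡ 1 (mod 43).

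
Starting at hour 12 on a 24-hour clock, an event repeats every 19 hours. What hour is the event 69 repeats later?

3

69·19 = 1311.
1311 mod 24 = 15 (since 54·24 = 1296).
(12 + 15) mod 24 = 3.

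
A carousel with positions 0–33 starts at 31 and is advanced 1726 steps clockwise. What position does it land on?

23

1726 = 50·34 + 26, so 1726 mod 34 = 26.
(31 + 26) mod 34 = 23.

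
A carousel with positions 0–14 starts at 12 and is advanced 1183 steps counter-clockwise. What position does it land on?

Dividing 1183 by 15 gives quotient 78 and remainder 13.
(12 − 13) mod 15 = 14.

14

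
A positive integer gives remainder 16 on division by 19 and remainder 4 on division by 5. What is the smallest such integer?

54

Since 5·4 ≡ 1 (mod 19), take x = 4 + 5·((16−4)·4 mod 19) = 4 + 5·10 = 54.
Check: 54 mod 19 = 16, 54 mod 5 = 4.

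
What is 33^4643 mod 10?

7

Powers of 3 mod 10 repeat with period 4: 3, 9, 7, 1.
4643 mod 4 = 3, so the last digit matches 3^3 = 7.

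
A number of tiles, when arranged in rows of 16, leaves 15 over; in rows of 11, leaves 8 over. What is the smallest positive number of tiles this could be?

63

x ≡ 8 (mod 11) gives x ∈ {8, 19, 30, 41, 52, 63}.
The first of these with x mod 16 = 15 is 63.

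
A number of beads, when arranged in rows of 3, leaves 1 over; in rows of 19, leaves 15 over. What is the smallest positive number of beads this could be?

34

x ≡ 1 (mod 3) gives x ∈ {1, 4, 7, 10, 13, 16, 19, 22, …}.
The first of these with x mod 19 = 15 is 34.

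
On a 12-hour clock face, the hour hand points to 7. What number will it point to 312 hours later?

312 = 26·12 + 0, so 312 mod 12 = 0.
7 + 0 → 7 on a 12-hour dial.

7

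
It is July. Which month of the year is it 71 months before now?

August

71 − 5·12 = 11, so 71 ≡ 11 (mod 12).
July − 11 months → August.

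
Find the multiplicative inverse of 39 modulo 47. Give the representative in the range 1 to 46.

39·41 = 1599 = 34·47 + 1, so 39⁻¹ ≡ 41 (mod 47).

41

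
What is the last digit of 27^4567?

3

Powers of 7 mod 10 repeat with period 4: 7, 9, 3, 1.
4567 mod 4 = 3, so the last digit matches 7^3 = 3.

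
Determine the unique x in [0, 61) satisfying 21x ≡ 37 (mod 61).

25

The inverse of 21 mod 61 is 32 (since 21·32 = 672 ≡ 1).
Multiplying both sides by 32: x ≡ 32·37 = 1184 ≡ 25 (mod 61).
Check: 21·25 = 525 = 8·61 + 37.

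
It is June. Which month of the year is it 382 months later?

April

382 = 31·12 + 10, so 382 mod 12 = 10.
June + 10 months → April.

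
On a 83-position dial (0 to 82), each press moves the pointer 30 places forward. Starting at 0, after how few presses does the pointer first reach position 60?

2

30⁻¹ ≡ 36 (mod 83) because 30·36 = 1080 = 13·83 + 1.
Multiplying both sides by 36: x ≡ 36·60 = 2160 ≡ 2 (mod 83).
Check: 30·2 = 60 = 0·83 + 60.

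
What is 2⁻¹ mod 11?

11 = 5·2 + 1
2 = 2·1 + 0
Back-substituting gives 2·6 ≡ 1 (mod 11).

6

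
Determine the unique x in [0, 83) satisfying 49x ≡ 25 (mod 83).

31

49⁻¹ ≡ 61 (mod 83) because 49·61 = 2989 = 36·83 + 1.
Multiplying both sides by 61: x ≡ 61·25 = 1525 ≡ 31 (mod 83).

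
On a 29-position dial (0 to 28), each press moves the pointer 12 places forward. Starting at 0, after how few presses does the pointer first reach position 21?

9

12⁻¹ ≡ 17 (mod 29) because 12·17 = 204 = 7·29 + 1.
So x ≡ 17·21 = 357 ≡ 9 (mod 29).
Check: 12·9 = 108 = 3·29 + 21.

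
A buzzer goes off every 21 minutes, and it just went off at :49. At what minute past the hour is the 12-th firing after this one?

12·21 = 252.
Dividing 252 by 60 gives quotient 4 and remainder 12.
(49 + 12) mod 60 = 1.

1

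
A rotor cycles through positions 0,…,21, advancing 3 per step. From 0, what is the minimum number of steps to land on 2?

3⁻¹ ≡ 15 (mod 22) because 3·15 = 45 = 2·22 + 1.
Multiplying both sides by 15: x ≡ 15·2 = 30 ≡ 8 (mod 22).

8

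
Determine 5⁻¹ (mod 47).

5·19 = 95 = 2·47 + 1, so 5⁻¹ ≡ 19 (mod 47).

19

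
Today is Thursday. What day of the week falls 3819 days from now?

Dividing 3819 by 7 gives quotient 545 and remainder 4.
Thursday + 4 days → Monday.

Monday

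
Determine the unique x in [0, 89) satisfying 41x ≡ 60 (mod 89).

41⁻¹ ≡ 76 (mod 89) because 41·76 = 3116 = 35·89 + 1.
So x ≡ 76·60 = 4560 ≡ 21 (mod 89).

21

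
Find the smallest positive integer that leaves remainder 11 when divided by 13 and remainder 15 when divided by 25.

x ≡ 11 (mod 13) gives x ∈ {11, 24, 37, 50, 63, 76, 89, 102, …}.
The first of these with x mod 25 = 15 is 115.

115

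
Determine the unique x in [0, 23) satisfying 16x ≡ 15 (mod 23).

11

16⁻¹ ≡ 13 (mod 23) because 16·13 = 208 = 9·23 + 1.
Multiplying both sides by 13: x ≡ 13·15 = 195 ≡ 11 (mod 23).
Check: 16·11 = 176 = 7·23 + 15.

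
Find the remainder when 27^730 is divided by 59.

48

Successive squares of 27 mod 59: 27^1≡27, 27^2≡21, 27^4≡28, 27^8≡17, 27^16≡53, 27^32≡36, 27^64≡57, 27^128≡4, 27^256≡16, 27^512≡20.
730 = 2 + 8 + 16 + 64 + 128 + 512, so 27^730 ≡ 21·17·53·57·4·20 ≡ 48 (mod 59).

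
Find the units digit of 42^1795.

The units digit of 42^n cycles with period 4: 2, 4, 8, 6, …
1795 mod 4 = 3, so the last digit matches 2^3 = 8.

8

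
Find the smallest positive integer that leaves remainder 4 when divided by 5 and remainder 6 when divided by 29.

64

x ≡ 4 (mod 5) gives x ∈ {4, 9, 14, 19, 24, 29, 34, 39, …}.
The first of these with x mod 29 = 6 is 64.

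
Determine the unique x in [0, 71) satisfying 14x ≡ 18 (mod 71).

14⁻¹ ≡ 66 (mod 71) because 14·66 = 924 = 13·71 + 1.
So x ≡ 66·18 = 1188 ≡ 52 (mod 71).

52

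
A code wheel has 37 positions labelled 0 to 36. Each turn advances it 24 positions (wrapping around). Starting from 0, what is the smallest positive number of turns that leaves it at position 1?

24·17 = 408 = 11·37 + 1, so 24⁻¹ ≡ 17 (mod 37).

17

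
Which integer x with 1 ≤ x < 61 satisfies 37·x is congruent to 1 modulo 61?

61 = 1·37 + 24
37 = 1·24 + 13
24 = 1·13 + 11
13 = 1·11 + 2
11 = 5·2 + 1
2 = 2·1 + 0
Back-substituting gives 37·33 ≡ 1 (mod 61).

33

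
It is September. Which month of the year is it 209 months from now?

209 − 17·12 = 5, so 209 ≡ 5 (mod 12).
September + 5 months → February.

February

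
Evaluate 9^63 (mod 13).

Successive squares of 9 mod 13: 9^1≡9, 9^2≡3, 9^4≡9, 9^8≡3, 9^16≡9, 9^32≡3.
63 = 1 + 2 + 4 + 8 + 16 + 32, so 9^63 ≡ 9·3·9·3·9·3 ≡ 1 (mod 13).

1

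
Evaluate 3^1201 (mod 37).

30

Square-and-reduce mod 37: 3^1≡3, 3^2≡9, 3^4≡7, 3^8≡12, 3^16≡33, 3^32≡16, 3^64≡34, 3^128≡9, 3^256≡7, 3^512≡12, 3^1024≡33.
1201 = 1 + 16 + 32 + 128 + 1024, so 3^1201 ≡ 3·33·16·9·33 ≡ 30 (mod 37).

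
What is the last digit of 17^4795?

Powers of 7 mod 10 repeat with period 4: 7, 9, 3, 1.
4795 leaves remainder 3 on division by 4, so 17^4795 ends in 3.

3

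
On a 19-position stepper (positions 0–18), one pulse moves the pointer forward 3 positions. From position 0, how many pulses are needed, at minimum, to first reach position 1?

19 = 6·3 + 1
3 = 3·1 + 0
Back-substituting gives 3·13 ≡ 1 (mod 19).

13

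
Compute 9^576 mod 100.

41

By repeated squaring mod 100: 9^1≡9, 9^2≡81, 9^4≡61, 9^8≡21, 9^16≡41, 9^32≡81, 9^64≡61, 9^128≡21, 9^256≡41, 9^512≡81.
576 = 64 + 512, so 9^576 ≡ 61·81 ≡ 41 (mod 100).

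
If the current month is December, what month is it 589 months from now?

January

Dividing 589 by 12 gives quotient 49 and remainder 1.
December + 1 month → January.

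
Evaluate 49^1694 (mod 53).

44

Square-and-reduce mod 53: 49^1≡49, 49^2≡16, 49^4≡44, 49^8≡28, 49^16≡42, 49^32≡15, 49^64≡13, 49^128≡10, 49^256≡47, 49^512≡36, 49^1024≡24.
1694 = 2 + 4 + 8 + 16 + 128 + 512 + 1024, so 49^1694 ≡ 16·44·28·42·10·36·24 ≡ 44 (mod 53).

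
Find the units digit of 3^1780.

Last digits of 3^n: 3, 9, 7, 1 (period 4).
1780 leaves remainder 0 on division by 4, so 3^1780 ends in 1.

1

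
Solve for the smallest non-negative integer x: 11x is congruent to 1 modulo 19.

11⁻¹ ≡ 7 (mod 19) because 11·7 = 77 = 4·19 + 1.
So x ≡ 7·1 = 7 ≡ 7 (mod 19).
Check: 11·7 = 77 = 4·19 + 1.

7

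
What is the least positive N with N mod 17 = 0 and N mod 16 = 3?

Since 16·16 ≡ 1 (mod 17), take x = 3 + 16·((0−3)·16 mod 17) = 3 + 16·3 = 51.
Check: 51 mod 17 = 0, 51 mod 16 = 3.

51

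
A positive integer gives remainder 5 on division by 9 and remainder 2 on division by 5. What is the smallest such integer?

32

x ≡ 2 (mod 5) gives x ∈ {2, 7, 12, 17, 22, 27, 32}.
The first of these with x mod 9 = 5 is 32.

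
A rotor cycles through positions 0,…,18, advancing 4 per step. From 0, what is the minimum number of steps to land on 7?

The inverse of 4 mod 19 is 5 (since 4·5 = 20 ≡ 1).
Multiplying both sides by 5: x ≡ 5·7 = 35 ≡ 16 (mod 19).

16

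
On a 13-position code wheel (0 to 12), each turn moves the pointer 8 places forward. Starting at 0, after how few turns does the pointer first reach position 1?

5

The inverse of 8 mod 13 is 5 (since 8·5 = 40 ≡ 1).
So x ≡ 5·1 = 5 ≡ 5 (mod 13).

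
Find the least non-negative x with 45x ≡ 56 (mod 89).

The inverse of 45 mod 89 is 2 (since 45·2 = 90 ≡ 1).
So x ≡ 2·56 = 112 ≡ 23 (mod 89).

23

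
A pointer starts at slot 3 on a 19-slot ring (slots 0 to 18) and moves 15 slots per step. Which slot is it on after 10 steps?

1

10·15 = 150.
150 mod 19 = 17 (since 7·19 = 133).
(3 + 17) mod 19 = 1.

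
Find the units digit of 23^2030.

Last digits of 3^n: 3, 9, 7, 1 (period 4).
2030 leaves remainder 2 on division by 4, so 23^2030 ends in 9.

9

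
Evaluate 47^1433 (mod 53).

By repeated squaring mod 53: 47^1≡47, 47^2≡36, 47^4≡24, 47^8≡46, 47^16≡49, 47^32≡16, 47^64≡44, 47^128≡28, 47^256≡42, 47^512≡15, 47^1024≡13.
Since 1433 = 1 + 8 + 16 + 128 + 256 + 1024 in binary, 47^1433 ≡ 47·46·49·28·42·13 ≡ 49 (mod 53).

49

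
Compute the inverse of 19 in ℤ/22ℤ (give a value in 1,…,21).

19·7 = 133 = 6·22 + 1, so 19⁻¹ ≡ 7 (mod 22).

7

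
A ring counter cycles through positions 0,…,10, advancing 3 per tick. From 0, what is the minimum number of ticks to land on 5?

9

3⁻¹ ≡ 4 (mod 11) because 3·4 = 12 = 1·11 + 1.
So x ≡ 4·5 = 20 ≡ 9 (mod 11).
Check: 3·9 = 27 = 2·11 + 5.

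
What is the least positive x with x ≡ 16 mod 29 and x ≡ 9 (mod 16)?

393

x ≡ 9 (mod 16) gives x ∈ {9, 25, 41, 57, 73, 89, 105, 121, …}.
The first of these with x mod 29 = 16 is 393.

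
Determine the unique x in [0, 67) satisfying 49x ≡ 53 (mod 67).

38

The inverse of 49 mod 67 is 26 (since 49·26 = 1274 ≡ 1).
So x ≡ 26·53 = 1378 ≡ 38 (mod 67).
Check: 49·38 = 1862 = 27·67 + 53.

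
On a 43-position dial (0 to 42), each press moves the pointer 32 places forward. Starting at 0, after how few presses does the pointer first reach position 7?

The inverse of 32 mod 43 is 39 (since 32·39 = 1248 ≡ 1).
So x ≡ 39·7 = 273 ≡ 15 (mod 43).

15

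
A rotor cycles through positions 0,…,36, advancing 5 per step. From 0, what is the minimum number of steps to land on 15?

The inverse of 5 mod 37 is 15 (since 5·15 = 75 ≡ 1).
Multiplying both sides by 15: x ≡ 15·15 = 225 ≡ 3 (mod 37).
Check: 5·3 = 15 = 0·37 + 15.

3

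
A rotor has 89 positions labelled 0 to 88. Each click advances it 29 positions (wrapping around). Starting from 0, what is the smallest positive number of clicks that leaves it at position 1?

43

89 = 3·29 + 2
29 = 14·2 + 1
2 = 2·1 + 0
Back-substituting gives 29·43 ≡ 1 (mod 89).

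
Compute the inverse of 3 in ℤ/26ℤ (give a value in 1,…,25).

9

3·9 = 27 = 1·26 + 1, so 3⁻¹ ≡ 9 (mod 26).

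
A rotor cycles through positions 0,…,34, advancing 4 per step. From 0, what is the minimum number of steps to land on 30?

25

4⁻¹ ≡ 9 (mod 35) because 4·9 = 36 = 1·35 + 1.
Multiplying both sides by 9: x ≡ 9·30 = 270 ≡ 25 (mod 35).
Check: 4·25 = 100 = 2·35 + 30.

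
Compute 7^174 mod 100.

Successive squares of 7 mod 100: 7^1≡7, 7^2≡49, 7^4≡1, 7^8≡1, 7^16≡1, 7^32≡1, 7^64≡1, 7^128≡1.
Since 174 = 2 + 4 + 8 + 32 + 128 in binary, 7^174 ≡ 49·1·1·1·1 ≡ 49 (mod 100).

49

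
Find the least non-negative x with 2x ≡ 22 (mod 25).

11

The inverse of 2 mod 25 is 13 (since 2·13 = 26 ≡ 1).
Multiplying both sides by 13: x ≡ 13·22 = 286 ≡ 11 (mod 25).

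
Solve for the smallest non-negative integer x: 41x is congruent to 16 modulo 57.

56

41⁻¹ ≡ 32 (mod 57) because 41·32 = 1312 = 23·57 + 1.
Multiplying both sides by 32: x ≡ 32·16 = 512 ≡ 56 (mod 57).
Check: 41·56 = 2296 = 40·57 + 16.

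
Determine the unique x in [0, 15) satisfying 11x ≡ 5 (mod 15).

10

11⁻¹ ≡ 11 (mod 15) because 11·11 = 121 = 8·15 + 1.
So x ≡ 11·5 = 55 ≡ 10 (mod 15).
Check: 11·10 = 110 = 7·15 + 5.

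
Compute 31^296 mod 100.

81

By repeated squaring mod 100: 31^1≡31, 31^2≡61, 31^4≡21, 31^8≡41, 31^16≡81, 31^32≡61, 31^64≡21, 31^128≡41, 31^256≡81.
Since 296 = 8 + 32 + 256 in binary, 31^296 ≡ 41·61·81 ≡ 81 (mod 100).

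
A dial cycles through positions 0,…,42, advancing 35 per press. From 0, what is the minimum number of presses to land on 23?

The inverse of 35 mod 43 is 16 (since 35·16 = 560 ≡ 1).
Multiplying both sides by 16: x ≡ 16·23 = 368 ≡ 24 (mod 43).

24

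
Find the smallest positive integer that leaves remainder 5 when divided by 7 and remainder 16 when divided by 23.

x ≡ 5 (mod 7) gives x ∈ {5, 12, 19, 26, 33, 40, 47, 54, …}.
The first of these with x mod 23 = 16 is 131.

131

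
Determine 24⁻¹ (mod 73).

70

73 = 3·24 + 1
24 = 24·1 + 0
Back-substituting gives 24·70 ≡ 1 (mod 73).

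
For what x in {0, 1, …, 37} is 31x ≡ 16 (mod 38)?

31⁻¹ ≡ 27 (mod 38) because 31·27 = 837 = 22·38 + 1.
Multiplying both sides by 27: x ≡ 27·16 = 432 ≡ 14 (mod 38).

14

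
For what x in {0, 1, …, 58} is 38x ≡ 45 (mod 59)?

The inverse of 38 mod 59 is 14 (since 38·14 = 532 ≡ 1).
So x ≡ 14·45 = 630 ≡ 40 (mod 59).

40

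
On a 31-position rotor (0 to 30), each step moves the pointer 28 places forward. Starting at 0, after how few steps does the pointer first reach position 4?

28⁻¹ ≡ 10 (mod 31) because 28·10 = 280 = 9·31 + 1.
So x ≡ 10·4 = 40 ≡ 9 (mod 31).

9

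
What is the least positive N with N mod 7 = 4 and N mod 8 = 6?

x ≡ 4 (mod 7) gives x ∈ {4, 11, 18, 25, 32, 39, 46}.
The first of these with x mod 8 = 6 is 46.

46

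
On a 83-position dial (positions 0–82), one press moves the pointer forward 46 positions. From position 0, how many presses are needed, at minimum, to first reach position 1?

83 = 1·46 + 37
46 = 1·37 + 9
37 = 4·9 + 1
9 = 9·1 + 0
Back-substituting gives 46·74 ≡ 1 (mod 83).

74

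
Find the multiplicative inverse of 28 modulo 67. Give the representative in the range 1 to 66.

28·12 = 336 = 5·67 + 1, so 28⁻¹ ≡ 12 (mod 67).

12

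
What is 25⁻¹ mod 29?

7

25·7 = 175 = 6·29 + 1, so 25⁻¹ ≡ 7 (mod 29).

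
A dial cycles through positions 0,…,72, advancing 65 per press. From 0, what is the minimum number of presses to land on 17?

The inverse of 65 mod 73 is 9 (since 65·9 = 585 ≡ 1).
Multiplying both sides by 9: x ≡ 9·17 = 153 ≡ 7 (mod 73).
Check: 65·7 = 455 = 6·73 + 17.

7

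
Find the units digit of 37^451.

3

Powers of 7 mod 10 repeat with period 4: 7, 9, 3, 1.
451 leaves remainder 3 on division by 4, so 37^451 ends in 3.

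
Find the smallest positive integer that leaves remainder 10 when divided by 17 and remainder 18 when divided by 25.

418

x ≡ 10 (mod 17) gives x ∈ {10, 27, 44, 61, 78, 95, 112, 129, …}.
The first of these with x mod 25 = 18 is 418.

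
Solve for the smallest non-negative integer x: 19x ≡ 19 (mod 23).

1

19⁻¹ ≡ 17 (mod 23) because 19·17 = 323 = 14·23 + 1.
Multiplying both sides by 17: x ≡ 17·19 = 323 ≡ 1 (mod 23).
Check: 19·1 = 19 = 0·23 + 19.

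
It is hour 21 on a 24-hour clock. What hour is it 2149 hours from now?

Dividing 2149 by 24 gives quotient 89 and remainder 13.
(21 + 13) mod 24 = 10.

10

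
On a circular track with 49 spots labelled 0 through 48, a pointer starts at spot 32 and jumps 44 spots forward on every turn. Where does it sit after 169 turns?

169·44 = 7436.
7436 = 151·49 + 37, so 7436 mod 49 = 37.
(32 + 37) mod 49 = 20.

20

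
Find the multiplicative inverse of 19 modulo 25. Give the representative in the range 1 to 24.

4

19·4 = 76 = 3·25 + 1, so 19⁻¹ ≡ 4 (mod 25).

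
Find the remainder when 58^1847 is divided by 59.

Square-and-reduce mod 59: 58^1≡58, 58^2≡1, 58^4≡1, 58^8≡1, 58^16≡1, 58^32≡1, 58^64≡1, 58^128≡1, 58^256≡1, 58^512≡1, 58^1024≡1.
1847 = 1 + 2 + 4 + 16 + 32 + 256 + 512 + 1024, so 58^1847 ≡ 58·1·1·1·1·1·1·1 ≡ 58 (mod 59).

58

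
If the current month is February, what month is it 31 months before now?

July

31 = 2·12 + 7, so 31 mod 12 = 7.
February − 7 months → July.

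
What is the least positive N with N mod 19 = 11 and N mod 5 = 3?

68

x ≡ 3 (mod 5) gives x ∈ {3, 8, 13, 18, 23, 28, 33, 38, …}.
The first of these with x mod 19 = 11 is 68.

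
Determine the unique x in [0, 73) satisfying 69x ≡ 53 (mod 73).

5

69⁻¹ ≡ 18 (mod 73) because 69·18 = 1242 = 17·73 + 1.
Multiplying both sides by 18: x ≡ 18·53 = 954 ≡ 5 (mod 73).
Check: 69·5 = 345 = 4·73 + 53.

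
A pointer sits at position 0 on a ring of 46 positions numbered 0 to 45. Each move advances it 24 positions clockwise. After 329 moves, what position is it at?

30

329·24 = 7896.
7896 = 171·46 + 30, so 7896 mod 46 = 30.
(0 + 30) mod 46 = 30.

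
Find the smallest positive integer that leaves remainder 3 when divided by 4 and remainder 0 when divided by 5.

15

Since 5·1 ≡ 1 (mod 4), take x = 0 + 5·((3−0)·1 mod 4) = 0 + 5·3 = 15.
Check: 15 mod 4 = 3, 15 mod 5 = 0.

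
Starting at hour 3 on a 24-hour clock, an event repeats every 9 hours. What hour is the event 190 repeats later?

9

190·9 = 1710.
1710 − 71·24 = 6, so 1710 ≡ 6 (mod 24).
(3 + 6) mod 24 = 9.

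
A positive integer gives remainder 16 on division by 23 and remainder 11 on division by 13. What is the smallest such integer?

Since 13·16 ≡ 1 (mod 23), take x = 11 + 13·((16−11)·16 mod 23) = 11 + 13·11 = 154.
Check: 154 mod 23 = 16, 154 mod 13 = 11.

154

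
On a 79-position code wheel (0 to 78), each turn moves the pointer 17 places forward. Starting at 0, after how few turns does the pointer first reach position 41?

21

The inverse of 17 mod 79 is 14 (since 17·14 = 238 ≡ 1).
So x ≡ 14·41 = 574 ≡ 21 (mod 79).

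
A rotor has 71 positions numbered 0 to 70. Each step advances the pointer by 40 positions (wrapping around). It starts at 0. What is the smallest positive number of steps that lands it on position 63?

The inverse of 40 mod 71 is 16 (since 40·16 = 640 ≡ 1).
Multiplying both sides by 16: x ≡ 16·63 = 1008 ≡ 14 (mod 71).

14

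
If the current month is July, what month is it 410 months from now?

September

Dividing 410 by 12 gives quotient 34 and remainder 2.
July + 2 months → September.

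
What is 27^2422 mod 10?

Last digits of 7^n: 7, 9, 3, 1 (period 4).
2422 leaves remainder 2 on division by 4, so 27^2422 ends in 9.

9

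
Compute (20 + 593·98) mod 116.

18

593·98 = 58114.
Dividing 58114 by 116 gives quotient 500 and remainder 114.
(20 + 114) mod 116 = 18.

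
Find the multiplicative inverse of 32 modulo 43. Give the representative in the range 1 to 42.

32·39 = 1248 = 29·43 + 1, so 32⁻¹ ≡ 39 (mod 43).

39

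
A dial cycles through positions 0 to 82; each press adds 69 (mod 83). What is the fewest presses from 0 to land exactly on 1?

77

69·77 = 5313 = 64·83 + 1, so 69⁻¹ ≡ 77 (mod 83).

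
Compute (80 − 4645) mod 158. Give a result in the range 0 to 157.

17

Dividing 4645 by 158 gives quotient 29 and remainder 63.
(80 − 63) mod 158 = 17.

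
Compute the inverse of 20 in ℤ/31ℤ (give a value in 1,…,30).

31 = 1·20 + 11
20 = 1·11 + 9
11 = 1·9 + 2
9 = 4·2 + 1
2 = 2·1 + 0
Back-substituting gives 20·14 ≡ 1 (mod 31).

14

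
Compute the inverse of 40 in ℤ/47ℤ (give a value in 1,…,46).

20

40·20 = 800 = 17·47 + 1, so 40⁻¹ ≡ 20 (mod 47).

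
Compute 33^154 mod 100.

29

By repeated squaring mod 100: 33^1≡33, 33^2≡89, 33^4≡21, 33^8≡41, 33^16≡81, 33^32≡61, 33^64≡21, 33^128≡41.
Since 154 = 2 + 8 + 16 + 128 in binary, 33^154 ≡ 89·41·81·41 ≡ 29 (mod 100).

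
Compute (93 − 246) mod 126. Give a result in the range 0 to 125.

246 mod 126 = 120 (since 1·126 = 126).
(93 − 120) mod 126 = 99.

99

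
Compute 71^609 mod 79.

Square-and-reduce mod 79: 71^1≡71, 71^2≡64, 71^4≡67, 71^8≡65, 71^16≡38, 71^32≡22, 71^64≡10, 71^128≡21, 71^256≡46, 71^512≡62.
Since 609 = 1 + 32 + 64 + 512 in binary, 71^609 ≡ 71·22·10·62 ≡ 58 (mod 79).

58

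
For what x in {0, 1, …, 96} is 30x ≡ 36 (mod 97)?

The inverse of 30 mod 97 is 55 (since 30·55 = 1650 ≡ 1).
Multiplying both sides by 55: x ≡ 55·36 = 1980 ≡ 40 (mod 97).
Check: 30·40 = 1200 = 12·97 + 36.

40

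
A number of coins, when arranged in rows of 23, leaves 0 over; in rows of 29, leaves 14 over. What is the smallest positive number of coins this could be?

391

x ≡ 0 (mod 23) gives x ∈ {0, 23, 46, 69, 92, 115, 138, 161, …}.
The first of these with x mod 29 = 14 is 391.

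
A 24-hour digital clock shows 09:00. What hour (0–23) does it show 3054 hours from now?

Dividing 3054 by 24 gives quotient 127 and remainder 6.
(9 + 6) mod 24 = 15.

15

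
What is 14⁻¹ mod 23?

23 = 1·14 + 9
14 = 1·9 + 5
9 = 1·5 + 4
5 = 1·4 + 1
4 = 4·1 + 0
Back-substituting gives 14·5 ≡ 1 (mod 23).

5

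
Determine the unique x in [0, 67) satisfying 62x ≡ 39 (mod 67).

62⁻¹ ≡ 40 (mod 67) because 62·40 = 2480 = 37·67 + 1.
So x ≡ 40·39 = 1560 ≡ 19 (mod 67).
Check: 62·19 = 1178 = 17·67 + 39.

19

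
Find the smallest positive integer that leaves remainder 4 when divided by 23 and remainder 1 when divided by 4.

x ≡ 1 (mod 4) gives x ∈ {1, 5, 9, 13, 17, 21, 25, 29, …}.
The first of these with x mod 23 = 4 is 73.

73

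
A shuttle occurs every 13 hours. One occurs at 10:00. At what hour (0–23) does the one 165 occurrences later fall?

165·13 = 2145.
2145 = 89·24 + 9, so 2145 mod 24 = 9.
(10 + 9) mod 24 = 19.

19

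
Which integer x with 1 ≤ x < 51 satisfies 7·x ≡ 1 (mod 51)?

22

7·22 = 154 = 3·51 + 1, so 7⁻¹ ≡ 22 (mod 51).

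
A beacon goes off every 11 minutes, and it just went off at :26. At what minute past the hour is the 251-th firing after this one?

251·11 = 2761.
2761 − 46·60 = 1, so 2761 ≡ 1 (mod 60).
(26 + 1) mod 60 = 27.

27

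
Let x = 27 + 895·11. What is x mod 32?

16

895·11 = 9845.
9845 − 307·32 = 21, so 9845 ≡ 21 (mod 32).
(27 + 21) mod 32 = 16.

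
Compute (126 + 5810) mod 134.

40

5810 mod 134 = 48 (since 43·134 = 5762).
(126 + 48) mod 134 = 40.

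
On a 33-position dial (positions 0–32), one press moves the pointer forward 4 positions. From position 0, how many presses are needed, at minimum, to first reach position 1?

4·25 = 100 = 3·33 + 1, so 4⁻¹ ≡ 25 (mod 33).

25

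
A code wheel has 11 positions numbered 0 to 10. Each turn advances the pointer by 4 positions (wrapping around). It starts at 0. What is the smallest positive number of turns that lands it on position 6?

7

4⁻¹ ≡ 3 (mod 11) because 4·3 = 12 = 1·11 + 1.
Multiplying both sides by 3: x ≡ 3·6 = 18 ≡ 7 (mod 11).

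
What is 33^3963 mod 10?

The units digit of 33^n cycles with period 4: 3, 9, 7, 1, …
3963 mod 4 = 3, so the last digit matches 3^3 = 7.

7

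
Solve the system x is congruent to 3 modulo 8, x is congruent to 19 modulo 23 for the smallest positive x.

x ≡ 3 (mod 8) gives x ∈ {3, 11, 19}.
The first of these with x mod 23 = 19 is 19.

19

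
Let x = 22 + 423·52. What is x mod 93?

70

423·52 = 21996.
Dividing 21996 by 93 gives quotient 236 and remainder 48.
(22 + 48) mod 93 = 70.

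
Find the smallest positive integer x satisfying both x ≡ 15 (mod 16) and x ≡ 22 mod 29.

399

x ≡ 15 (mod 16) gives x ∈ {15, 31, 47, 63, 79, 95, 111, 127, …}.
The first of these with x mod 29 = 22 is 399.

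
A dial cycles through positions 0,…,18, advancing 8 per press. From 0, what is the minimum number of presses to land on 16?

2

8⁻¹ ≡ 12 (mod 19) because 8·12 = 96 = 5·19 + 1.
Multiplying both sides by 12: x ≡ 12·16 = 192 ≡ 2 (mod 19).
Check: 8·2 = 16 = 0·19 + 16.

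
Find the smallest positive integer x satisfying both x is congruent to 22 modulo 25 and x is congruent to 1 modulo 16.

x ≡ 1 (mod 16) gives x ∈ {1, 17, 33, 49, 65, 81, 97}.
The first of these with x mod 25 = 22 is 97.

97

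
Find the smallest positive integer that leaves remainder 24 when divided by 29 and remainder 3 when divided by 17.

x ≡ 3 (mod 17) gives x ∈ {3, 20, 37, 54, 71, 88, 105, 122, …}.
The first of these with x mod 29 = 24 is 343.

343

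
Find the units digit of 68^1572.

6

Powers of 8 mod 10 repeat with period 4: 8, 4, 2, 6.
1572 leaves remainder 0 on division by 4, so 68^1572 ends in 6.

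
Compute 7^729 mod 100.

7

By repeated squaring mod 100: 7^1≡7, 7^2≡49, 7^4≡1, 7^8≡1, 7^16≡1, 7^32≡1, 7^64≡1, 7^128≡1, 7^256≡1, 7^512≡1.
Since 729 = 1 + 8 + 16 + 64 + 128 + 512 in binary, 7^729 ≡ 7·1·1·1·1·1 ≡ 7 (mod 100).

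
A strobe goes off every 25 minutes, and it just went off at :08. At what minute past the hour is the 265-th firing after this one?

33

265·25 = 6625.
6625 mod 60 = 25 (since 110·60 = 6600).
(8 + 25) mod 60 = 33.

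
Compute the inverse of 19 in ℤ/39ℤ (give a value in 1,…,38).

37

39 = 2·19 + 1
19 = 19·1 + 0
Back-substituting gives 19·37 ≡ 1 (mod 39).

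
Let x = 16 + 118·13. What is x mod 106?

66

118·13 = 1534.
1534 mod 106 = 50 (since 14·106 = 1484).
(16 + 50) mod 106 = 66.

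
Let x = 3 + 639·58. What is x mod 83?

639·58 = 37062.
37062 mod 83 = 44 (since 446·83 = 37018).
(3 + 44) mod 83 = 47.

47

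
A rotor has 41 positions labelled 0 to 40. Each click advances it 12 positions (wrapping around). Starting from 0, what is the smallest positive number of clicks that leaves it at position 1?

24

12·24 = 288 = 7·41 + 1, so 12⁻¹ ≡ 24 (mod 41).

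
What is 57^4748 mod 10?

1

Powers of 7 mod 10 repeat with period 4: 7, 9, 3, 1.
4748 mod 4 = 0, so the last digit matches 7^4 = 1.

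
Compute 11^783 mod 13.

By repeated squaring mod 13: 11^1≡11, 11^2≡4, 11^4≡3, 11^8≡9, 11^16≡3, 11^32≡9, 11^64≡3, 11^128≡9, 11^256≡3, 11^512≡9.
783 = 1 + 2 + 4 + 8 + 256 + 512, so 11^783 ≡ 11·4·3·9·3·9 ≡ 5 (mod 13).

5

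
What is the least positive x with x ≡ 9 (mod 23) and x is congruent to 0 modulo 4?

x ≡ 0 (mod 4) gives x ∈ {0, 4, 8, 12, 16, 20, 24, 28, …}.
The first of these with x mod 23 = 9 is 32.

32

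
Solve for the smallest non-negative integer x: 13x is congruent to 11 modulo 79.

13

The inverse of 13 mod 79 is 73 (since 13·73 = 949 ≡ 1).
Multiplying both sides by 73: x ≡ 73·11 = 803 ≡ 13 (mod 79).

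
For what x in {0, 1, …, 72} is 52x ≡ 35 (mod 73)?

52⁻¹ ≡ 66 (mod 73) because 52·66 = 3432 = 47·73 + 1.
So x ≡ 66·35 = 2310 ≡ 47 (mod 73).
Check: 52·47 = 2444 = 33·73 + 35.

47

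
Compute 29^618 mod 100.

Successive squares of 29 mod 100: 29^1≡29, 29^2≡41, 29^4≡81, 29^8≡61, 29^16≡21, 29^32≡41, 29^64≡81, 29^128≡61, 29^256≡21, 29^512≡41.
Since 618 = 2 + 8 + 32 + 64 + 512 in binary, 29^618 ≡ 41·61·41·81·41 ≡ 61 (mod 100).

61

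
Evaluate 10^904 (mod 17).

16

Successive squares of 10 mod 17: 10^1≡10, 10^2≡15, 10^4≡4, 10^8≡16, 10^16≡1, 10^32≡1, 10^64≡1, 10^128≡1, 10^256≡1, 10^512≡1.
904 = 8 + 128 + 256 + 512, so 10^904 ≡ 16·1·1·1 ≡ 16 (mod 17).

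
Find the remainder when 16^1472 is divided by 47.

Successive squares of 16 mod 47: 16^1≡16, 16^2≡21, 16^4≡18, 16^8≡42, 16^16≡25, 16^32≡14, 16^64≡8, 16^128≡17, 16^256≡7, 16^512≡2, 16^1024≡4.
1472 = 64 + 128 + 256 + 1024, so 16^1472 ≡ 8·17·7·4 ≡ 1 (mod 47).

1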